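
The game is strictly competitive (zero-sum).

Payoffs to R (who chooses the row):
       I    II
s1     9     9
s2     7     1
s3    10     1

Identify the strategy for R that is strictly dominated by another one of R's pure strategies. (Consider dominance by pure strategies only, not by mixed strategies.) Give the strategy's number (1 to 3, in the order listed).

Compare s2 with s1: 9 > 7, 9 > 1.
So s1 strictly dominates s2 for R; s2 is strictly dominated.

2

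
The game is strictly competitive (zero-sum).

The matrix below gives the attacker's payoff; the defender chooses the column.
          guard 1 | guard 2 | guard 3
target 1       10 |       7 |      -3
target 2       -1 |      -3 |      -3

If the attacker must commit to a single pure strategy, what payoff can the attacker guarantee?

-3

The worst-case payoff for each row is target 1: -3, target 2: -3.
The best of these is -3.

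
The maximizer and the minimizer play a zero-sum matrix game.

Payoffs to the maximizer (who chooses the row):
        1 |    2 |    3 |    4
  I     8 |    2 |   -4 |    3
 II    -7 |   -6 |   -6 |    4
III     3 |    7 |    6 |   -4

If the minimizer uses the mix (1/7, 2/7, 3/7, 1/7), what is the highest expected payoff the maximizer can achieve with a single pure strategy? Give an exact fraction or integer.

31/7

I: (8)·(1/7) + (2)·(2/7) + (-4)·(3/7) + (3)·(1/7) = 3/7.
II: (-7)·(1/7) + (-6)·(2/7) + (-6)·(3/7) + (4)·(1/7) = -33/7.
III: (3)·(1/7) + (7)·(2/7) + (6)·(3/7) + (-4)·(1/7) = 31/7.
The best pure response is III with expected payoff 31/7.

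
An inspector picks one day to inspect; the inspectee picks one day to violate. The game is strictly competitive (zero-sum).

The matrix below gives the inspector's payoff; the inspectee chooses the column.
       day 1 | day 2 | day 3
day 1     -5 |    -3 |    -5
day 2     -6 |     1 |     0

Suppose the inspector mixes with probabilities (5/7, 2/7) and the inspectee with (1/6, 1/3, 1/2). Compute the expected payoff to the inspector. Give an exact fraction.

Against (1/6, 1/3, 1/2), each row's expected payoff is day 1: -13/3; day 2: -2/3.
Taking the (5/7, 2/7)-weighted average: (5/7)·(-13/3) + (2/7)·(-2/3) = -23/7.

-23/7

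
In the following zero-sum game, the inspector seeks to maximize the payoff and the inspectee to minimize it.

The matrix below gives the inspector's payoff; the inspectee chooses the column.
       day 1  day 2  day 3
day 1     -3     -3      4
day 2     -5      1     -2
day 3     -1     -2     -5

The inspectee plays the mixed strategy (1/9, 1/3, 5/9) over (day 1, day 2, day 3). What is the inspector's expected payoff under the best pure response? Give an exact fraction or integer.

day 1: (-3)·(1/9) + (-3)·(1/3) + (4)·(5/9) = 8/9.
day 2: (-5)·(1/9) + (1)·(1/3) + (-2)·(5/9) = -4/3.
day 3: (-1)·(1/9) + (-2)·(1/3) + (-5)·(5/9) = -32/9.
The best pure response is day 1 with expected payoff 8/9.

8/9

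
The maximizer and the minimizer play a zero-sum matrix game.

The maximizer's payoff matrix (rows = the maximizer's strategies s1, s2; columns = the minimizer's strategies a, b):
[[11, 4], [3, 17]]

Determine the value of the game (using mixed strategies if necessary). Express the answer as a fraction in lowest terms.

25/3

Row minima are 4 and 3, so the maximizer's maximin is 4; column maxima are 11 and 17, so the minimizer's minimax is 11. These differ, so the equilibrium is in mixed strategies.
Let the maximizer play s1 with probability p. The minimizer is indifferent when 11p + 3(1−p) = 4p + 17(1−p), giving p = 2/3.
Let the minimizer play a with probability q. The maximizer is indifferent when 11q + 4(1−q) = 3q + 17(1−q), giving q = 13/21.
The value is 11·(13/21) + (4)·(8/21) = 25/3.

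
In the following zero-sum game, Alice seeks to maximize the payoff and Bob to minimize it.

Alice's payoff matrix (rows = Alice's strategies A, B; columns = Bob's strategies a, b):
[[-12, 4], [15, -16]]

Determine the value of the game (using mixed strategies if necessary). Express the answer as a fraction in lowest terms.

Row minima are -12 and -16, so Alice's maximin is -12; column maxima are 15 and 4, so Bob's minimax is 4. These differ, so the equilibrium is in mixed strategies.
Let Alice play A with probability p. Bob is indifferent when −12p + 15(1−p) = 4p − 16(1−p), giving p = 31/47.
Let Bob play a with probability q. Alice is indifferent when −12q + 4(1−q) = 15q − 16(1−q), giving q = 20/47.
The value is -12·(20/47) + (4)·(27/47) = -132/47.

-132/47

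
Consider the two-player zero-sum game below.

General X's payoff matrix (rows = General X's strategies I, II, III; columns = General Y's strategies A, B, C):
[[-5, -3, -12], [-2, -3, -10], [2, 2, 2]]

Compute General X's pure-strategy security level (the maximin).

The worst-case payoff for each row is I: -12, II: -10, III: 2.
The best of these is 2.

2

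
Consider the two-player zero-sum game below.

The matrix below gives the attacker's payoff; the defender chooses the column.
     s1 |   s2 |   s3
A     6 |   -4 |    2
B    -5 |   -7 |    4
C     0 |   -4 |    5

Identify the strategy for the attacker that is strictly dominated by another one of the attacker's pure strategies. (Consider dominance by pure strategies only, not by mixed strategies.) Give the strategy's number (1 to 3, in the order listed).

2

Compare B with C: 0 > -5, -4 > -7, 5 > 4.
So C strictly dominates B for the attacker; B is strictly dominated.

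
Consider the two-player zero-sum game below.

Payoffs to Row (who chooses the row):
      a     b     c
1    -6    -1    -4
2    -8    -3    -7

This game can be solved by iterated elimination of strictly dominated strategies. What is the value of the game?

-6

Column c is strictly dominated by a for Column (-6<-4, -8<-7); eliminate c.
Column b is strictly dominated by a for Column (-6<-1, -8<-3); eliminate b.
Row 2 is strictly dominated by row 1 (-6>-8); eliminate 2.
Only (1, a) remains, with payoff -6.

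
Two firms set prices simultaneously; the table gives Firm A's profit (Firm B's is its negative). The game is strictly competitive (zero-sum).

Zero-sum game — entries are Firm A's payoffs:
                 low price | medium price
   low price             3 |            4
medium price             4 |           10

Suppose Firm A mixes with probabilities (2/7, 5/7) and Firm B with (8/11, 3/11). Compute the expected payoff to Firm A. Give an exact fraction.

Against (8/11, 3/11), each row's expected payoff is low price: 36/11; medium price: 62/11.
Taking the (2/7, 5/7)-weighted average: (2/7)·(36/11) + (5/7)·(62/11) = 382/77.

382/77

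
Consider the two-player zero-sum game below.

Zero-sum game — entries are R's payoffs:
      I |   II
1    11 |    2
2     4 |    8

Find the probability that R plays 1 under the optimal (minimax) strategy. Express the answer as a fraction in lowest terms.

4/13

Row minima are 2 and 4, so R's maximin is 4; column maxima are 11 and 8, so C's minimax is 8. These differ, so the equilibrium is in mixed strategies.
Let R play 1 with probability p. C is indifferent when 11p + 4(1−p) = 2p + 8(1−p), giving p = 4/13.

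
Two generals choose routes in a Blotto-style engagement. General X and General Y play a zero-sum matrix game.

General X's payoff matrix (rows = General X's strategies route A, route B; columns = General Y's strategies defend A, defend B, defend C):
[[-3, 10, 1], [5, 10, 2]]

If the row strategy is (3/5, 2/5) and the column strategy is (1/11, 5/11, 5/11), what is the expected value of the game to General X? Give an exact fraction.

26/5

Against (1/11, 5/11, 5/11), each row's expected payoff is route A: 52/11; route B: 65/11.
Taking the (3/5, 2/5)-weighted average: (3/5)·(52/11) + (2/5)·(65/11) = 26/5.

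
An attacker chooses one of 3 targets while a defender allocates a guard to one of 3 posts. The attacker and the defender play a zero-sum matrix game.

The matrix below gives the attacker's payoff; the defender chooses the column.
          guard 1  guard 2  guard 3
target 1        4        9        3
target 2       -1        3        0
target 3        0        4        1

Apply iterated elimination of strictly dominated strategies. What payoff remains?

Row target 3 is strictly dominated by row target 1 (4>0, 9>4, 3>1); eliminate target 3.
Column guard 2 is strictly dominated by guard 1 for the defender (4<9, -1<3); eliminate guard 2.
Row target 2 is strictly dominated by row target 1 (4>-1, 3>0); eliminate target 2.
Column guard 1 is strictly dominated by guard 3 for the defender (3<4); eliminate guard 1.
Only (target 1, guard 3) remains, with payoff 3.

3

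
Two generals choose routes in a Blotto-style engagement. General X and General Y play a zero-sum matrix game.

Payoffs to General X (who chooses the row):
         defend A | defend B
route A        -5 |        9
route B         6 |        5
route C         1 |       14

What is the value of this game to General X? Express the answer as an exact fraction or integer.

Row route A is strictly dominated by row route C, so General X never plays it.
The remaining 2×2 game on (route B, route C) × (defend A, defend B) has no saddle point. Let General X play route B with probability p; indifference gives 6p + (1−p) = 5p + 14(1−p), so p = 13/14.
Similarly General Y's optimal q on defend A is 9/14, and the value is 6·(9/14) + (5)·(5/14) = 79/14.

79/14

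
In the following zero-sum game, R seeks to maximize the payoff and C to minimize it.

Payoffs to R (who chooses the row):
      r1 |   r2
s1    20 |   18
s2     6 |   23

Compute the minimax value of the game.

352/19

Row minima are 18 and 6, so R's maximin is 18; column maxima are 20 and 23, so C's minimax is 20. These differ, so the equilibrium is in mixed strategies.
Let R play s1 with probability p. C is indifferent when 20p + 6(1−p) = 18p + 23(1−p), giving p = 17/19.
Let C play r1 with probability q. R is indifferent when 20q + 18(1−q) = 6q + 23(1−q), giving q = 5/19.
The value is 20·(5/19) + (18)·(14/19) = 352/19.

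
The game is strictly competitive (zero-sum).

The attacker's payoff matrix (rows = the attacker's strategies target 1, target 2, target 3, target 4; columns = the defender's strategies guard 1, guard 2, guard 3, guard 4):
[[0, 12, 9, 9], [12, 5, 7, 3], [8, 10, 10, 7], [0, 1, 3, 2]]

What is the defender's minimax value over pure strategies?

9

The worst case (largest entry) in each column is guard 1: 12, guard 2: 12, guard 3: 10, guard 4: 9.
The best (smallest) of these is 9.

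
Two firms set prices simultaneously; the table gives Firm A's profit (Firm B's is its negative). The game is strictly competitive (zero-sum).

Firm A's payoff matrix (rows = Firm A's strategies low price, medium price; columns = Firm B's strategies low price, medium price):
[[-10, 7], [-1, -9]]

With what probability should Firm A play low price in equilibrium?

8/25

Row minima are -10 and -9, so Firm A's maximin is -9; column maxima are -1 and 7, so Firm B's minimax is -1. These differ, so the equilibrium is in mixed strategies.
Let Firm A play low price with probability p. Firm B is indifferent when −10p − (1−p) = 7p − 9(1−p), giving p = 8/25.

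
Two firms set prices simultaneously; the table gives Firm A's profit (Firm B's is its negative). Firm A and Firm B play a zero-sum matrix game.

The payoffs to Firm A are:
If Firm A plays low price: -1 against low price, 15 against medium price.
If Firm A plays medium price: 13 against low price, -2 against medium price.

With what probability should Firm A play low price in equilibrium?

15/31

Row minima are -1 and -2, so Firm A's maximin is -1; column maxima are 13 and 15, so Firm B's minimax is 13. These differ, so the equilibrium is in mixed strategies.
Let Firm A play low price with probability p. Firm B is indifferent when −p + 13(1−p) = 15p − 2(1−p), giving p = 15/31.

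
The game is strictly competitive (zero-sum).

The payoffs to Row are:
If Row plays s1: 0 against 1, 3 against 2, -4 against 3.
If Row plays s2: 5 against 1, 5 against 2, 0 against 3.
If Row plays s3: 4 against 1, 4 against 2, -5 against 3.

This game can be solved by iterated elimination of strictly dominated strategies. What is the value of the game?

0

Column 1 is strictly dominated by 3 for Column (-4<0, 0<5, -5<4); eliminate 1.
Row s1 is strictly dominated by row s2 (5>3, 0>-4); eliminate s1.
Row s3 is strictly dominated by row s2 (5>4, 0>-5); eliminate s3.
Column 2 is strictly dominated by 3 for Column (0<5); eliminate 2.
Only (s2, 3) remains, with payoff 0.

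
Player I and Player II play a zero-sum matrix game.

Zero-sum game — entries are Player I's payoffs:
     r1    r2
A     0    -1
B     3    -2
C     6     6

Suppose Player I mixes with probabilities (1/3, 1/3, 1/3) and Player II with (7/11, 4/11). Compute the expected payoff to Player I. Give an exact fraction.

Against (7/11, 4/11), each row's expected payoff is A: -4/11; B: 13/11; C: 6.
Taking the (1/3, 1/3, 1/3)-weighted average: (1/3)·(-4/11) + (1/3)·(13/11) + (1/3)·(6) = 25/11.

25/11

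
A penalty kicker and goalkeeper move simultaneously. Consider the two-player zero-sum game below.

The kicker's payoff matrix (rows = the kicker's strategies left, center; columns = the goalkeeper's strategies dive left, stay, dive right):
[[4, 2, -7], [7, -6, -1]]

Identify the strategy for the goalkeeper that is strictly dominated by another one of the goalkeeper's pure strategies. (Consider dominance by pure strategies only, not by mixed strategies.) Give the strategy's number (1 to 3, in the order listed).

1

The goalkeeper prefers columns that give the kicker less. Compare dive left with stay: 2 < 4, -6 < 7.
So stay strictly dominates dive left for the goalkeeper; dive left is strictly dominated.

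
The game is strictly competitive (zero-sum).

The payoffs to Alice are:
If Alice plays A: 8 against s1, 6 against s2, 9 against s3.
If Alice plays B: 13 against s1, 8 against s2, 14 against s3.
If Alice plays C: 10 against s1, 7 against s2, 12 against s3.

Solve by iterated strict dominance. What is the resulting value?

8

Row C is strictly dominated by row B (13>10, 8>7, 14>12); eliminate C.
Row A is strictly dominated by row B (13>8, 8>6, 14>9); eliminate A.
Column s3 is strictly dominated by s1 for Bob (13<14); eliminate s3.
Column s1 is strictly dominated by s2 for Bob (8<13); eliminate s1.
Only (B, s2) remains, with payoff 8.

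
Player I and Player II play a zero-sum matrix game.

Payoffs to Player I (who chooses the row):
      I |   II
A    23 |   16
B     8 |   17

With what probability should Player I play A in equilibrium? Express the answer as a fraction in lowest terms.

9/16

Row minima are 16 and 8, so Player I's maximin is 16; column maxima are 23 and 17, so Player II's minimax is 17. These differ, so the equilibrium is in mixed strategies.
Let Player I play A with probability p. Player II is indifferent when 23p + 8(1−p) = 16p + 17(1−p), giving p = 9/16.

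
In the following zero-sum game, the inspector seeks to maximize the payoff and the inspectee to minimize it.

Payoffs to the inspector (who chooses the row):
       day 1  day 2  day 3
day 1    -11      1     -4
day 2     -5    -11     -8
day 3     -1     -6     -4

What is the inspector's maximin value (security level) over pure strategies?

-6

The worst-case payoff for each row is day 1: -11, day 2: -11, day 3: -6.
The best of these is -6.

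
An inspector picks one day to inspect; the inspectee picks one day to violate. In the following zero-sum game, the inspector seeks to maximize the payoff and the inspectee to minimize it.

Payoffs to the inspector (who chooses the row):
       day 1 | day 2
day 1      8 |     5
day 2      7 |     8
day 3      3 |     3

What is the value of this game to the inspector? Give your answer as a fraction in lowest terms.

29/4

Row day 3 is strictly dominated by row day 1, so the inspector never plays it.
The remaining 2×2 game on (day 1, day 2) × (day 1, day 2) has no saddle point. Let the inspector play day 1 with probability p; indifference gives 8p + 7(1−p) = 5p + 8(1−p), so p = 1/4.
Similarly the inspectee's optimal q on day 1 is 3/4, and the value is 8·(3/4) + (5)·(1/4) = 29/4.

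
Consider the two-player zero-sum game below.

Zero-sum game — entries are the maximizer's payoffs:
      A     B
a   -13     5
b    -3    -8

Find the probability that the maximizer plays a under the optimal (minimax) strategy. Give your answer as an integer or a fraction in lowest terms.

Row minima are -13 and -8, so the maximizer's maximin is -8; column maxima are -3 and 5, so the minimizer's minimax is -3. These differ, so the equilibrium is in mixed strategies.
Let the maximizer play a with probability p. The minimizer is indifferent when −13p − 3(1−p) = 5p − 8(1−p), giving p = 5/23.

5/23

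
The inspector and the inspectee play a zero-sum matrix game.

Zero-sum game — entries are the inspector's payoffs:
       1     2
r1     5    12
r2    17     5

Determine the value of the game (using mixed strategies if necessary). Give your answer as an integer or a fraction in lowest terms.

179/19

Row minima are 5 and 5, so the inspector's maximin is 5; column maxima are 17 and 12, so the inspectee's minimax is 12. These differ, so the equilibrium is in mixed strategies.
Let the inspector play r1 with probability p. The inspectee is indifferent when 5p + 17(1−p) = 12p + 5(1−p), giving p = 12/19.
Let the inspectee play 1 with probability q. The inspector is indifferent when 5q + 12(1−q) = 17q + 5(1−q), giving q = 7/19.
The value is 5·(7/19) + (12)·(12/19) = 179/19.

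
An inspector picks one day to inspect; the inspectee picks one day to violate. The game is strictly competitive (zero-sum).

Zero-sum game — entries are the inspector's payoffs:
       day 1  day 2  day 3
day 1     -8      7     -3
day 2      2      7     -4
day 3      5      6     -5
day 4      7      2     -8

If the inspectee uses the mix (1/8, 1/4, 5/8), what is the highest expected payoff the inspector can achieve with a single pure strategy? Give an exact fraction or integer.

day 1: (-8)·(1/8) + (7)·(1/4) + (-3)·(5/8) = -9/8.
day 2: (2)·(1/8) + (7)·(1/4) + (-4)·(5/8) = -1/2.
day 3: (5)·(1/8) + (6)·(1/4) + (-5)·(5/8) = -1.
day 4: (7)·(1/8) + (2)·(1/4) + (-8)·(5/8) = -29/8.
The best pure response is day 2 with expected payoff -1/2.

-1/2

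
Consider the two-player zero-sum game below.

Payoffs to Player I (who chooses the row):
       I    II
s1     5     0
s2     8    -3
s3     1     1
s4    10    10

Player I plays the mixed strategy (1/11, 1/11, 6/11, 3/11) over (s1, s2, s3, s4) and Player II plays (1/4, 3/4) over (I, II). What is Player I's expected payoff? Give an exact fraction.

Against (1/4, 3/4), each row's expected payoff is s1: 5/4; s2: -1/4; s3: 1; s4: 10.
Taking the (1/11, 1/11, 6/11, 3/11)-weighted average: (1/11)·(5/4) + (1/11)·(-1/4) + (6/11)·(1) + (3/11)·(10) = 37/11.

37/11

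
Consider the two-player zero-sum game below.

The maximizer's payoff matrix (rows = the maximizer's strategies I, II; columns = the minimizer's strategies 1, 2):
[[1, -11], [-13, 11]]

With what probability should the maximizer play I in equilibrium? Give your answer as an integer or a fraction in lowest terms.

2/3

Row minima are -11 and -13, so the maximizer's maximin is -11; column maxima are 1 and 11, so the minimizer's minimax is 1. These differ, so the equilibrium is in mixed strategies.
Let the maximizer play I with probability p. The minimizer is indifferent when p − 13(1−p) = −11p + 11(1−p), giving p = 2/3.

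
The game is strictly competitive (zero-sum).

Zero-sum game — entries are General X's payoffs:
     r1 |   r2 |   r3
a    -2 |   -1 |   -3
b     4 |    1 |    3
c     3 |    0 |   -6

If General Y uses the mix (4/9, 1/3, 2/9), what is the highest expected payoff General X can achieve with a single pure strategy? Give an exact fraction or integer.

a: (-2)·(4/9) + (-1)·(1/3) + (-3)·(2/9) = -17/9.
b: (4)·(4/9) + (1)·(1/3) + (3)·(2/9) = 25/9.
c: (3)·(4/9) + (0)·(1/3) + (-6)·(2/9) = 0.
The best pure response is b with expected payoff 25/9.

25/9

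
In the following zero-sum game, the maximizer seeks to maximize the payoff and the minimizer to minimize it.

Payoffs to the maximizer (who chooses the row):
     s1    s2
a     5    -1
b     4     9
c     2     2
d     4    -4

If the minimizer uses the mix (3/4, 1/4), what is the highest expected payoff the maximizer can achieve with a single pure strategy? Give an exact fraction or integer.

a: (5)·(3/4) + (-1)·(1/4) = 7/2.
b: (4)·(3/4) + (9)·(1/4) = 21/4.
c: (2)·(3/4) + (2)·(1/4) = 2.
d: (4)·(3/4) + (-4)·(1/4) = 2.
The best pure response is b with expected payoff 21/4.

21/4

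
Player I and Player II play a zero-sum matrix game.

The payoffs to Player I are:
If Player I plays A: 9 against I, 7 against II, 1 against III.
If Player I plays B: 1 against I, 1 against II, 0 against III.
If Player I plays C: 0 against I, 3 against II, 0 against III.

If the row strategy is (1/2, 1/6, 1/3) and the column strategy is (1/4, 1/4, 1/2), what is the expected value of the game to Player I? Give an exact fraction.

31/12

Against (1/4, 1/4, 1/2), each row's expected payoff is A: 9/2; B: 1/2; C: 3/4.
Taking the (1/2, 1/6, 1/3)-weighted average: (1/2)·(9/2) + (1/6)·(1/2) + (1/3)·(3/4) = 31/12.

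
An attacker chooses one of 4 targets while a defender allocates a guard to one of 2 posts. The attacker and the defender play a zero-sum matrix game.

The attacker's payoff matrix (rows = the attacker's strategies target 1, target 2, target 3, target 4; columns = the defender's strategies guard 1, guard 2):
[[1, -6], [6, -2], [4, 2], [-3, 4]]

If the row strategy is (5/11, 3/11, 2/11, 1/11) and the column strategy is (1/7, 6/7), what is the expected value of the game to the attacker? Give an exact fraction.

-20/11

Against (1/7, 6/7), each row's expected payoff is target 1: -5; target 2: -6/7; target 3: 16/7; target 4: 3.
Taking the (5/11, 3/11, 2/11, 1/11)-weighted average: (5/11)·(-5) + (3/11)·(-6/7) + (2/11)·(16/7) + (1/11)·(3) = -20/11.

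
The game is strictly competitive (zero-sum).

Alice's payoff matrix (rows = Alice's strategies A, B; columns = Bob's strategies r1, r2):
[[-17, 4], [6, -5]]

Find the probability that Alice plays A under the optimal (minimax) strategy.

11/32

Row minima are -17 and -5, so Alice's maximin is -5; column maxima are 6 and 4, so Bob's minimax is 4. These differ, so the equilibrium is in mixed strategies.
Let Alice play A with probability p. Bob is indifferent when −17p + 6(1−p) = 4p − 5(1−p), giving p = 11/32.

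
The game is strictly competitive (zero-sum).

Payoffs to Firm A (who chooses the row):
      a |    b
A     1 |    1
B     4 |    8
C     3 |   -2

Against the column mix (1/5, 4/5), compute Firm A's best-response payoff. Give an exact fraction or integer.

36/5

A: (1)·(1/5) + (1)·(4/5) = 1.
B: (4)·(1/5) + (8)·(4/5) = 36/5.
C: (3)·(1/5) + (-2)·(4/5) = -1.
The best pure response is B with expected payoff 36/5.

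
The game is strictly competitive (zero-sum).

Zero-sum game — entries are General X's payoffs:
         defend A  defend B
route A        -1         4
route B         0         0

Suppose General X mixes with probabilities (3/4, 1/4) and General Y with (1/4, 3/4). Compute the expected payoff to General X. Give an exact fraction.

Against (1/4, 3/4), each row's expected payoff is route A: 11/4; route B: 0.
Taking the (3/4, 1/4)-weighted average: (3/4)·(11/4) + (1/4)·(0) = 33/16.

33/16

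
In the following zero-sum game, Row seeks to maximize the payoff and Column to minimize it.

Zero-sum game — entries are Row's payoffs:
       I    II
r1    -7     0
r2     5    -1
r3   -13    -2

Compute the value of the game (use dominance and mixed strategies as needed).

Row r3 is strictly dominated by row r1, so Row never plays it.
The remaining 2×2 game on (r1, r2) × (I, II) has no saddle point. Let Row play r1 with probability p; indifference gives −7p + 5(1−p) = −(1−p), so p = 6/13.
Similarly Column's optimal q on I is 1/13, and the value is -7·(1/13) + (0)·(12/13) = -7/13.

-7/13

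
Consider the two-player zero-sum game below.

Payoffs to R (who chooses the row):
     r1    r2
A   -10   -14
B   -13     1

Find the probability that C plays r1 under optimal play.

5/6

Row minima are -14 and -13, so R's maximin is -13; column maxima are -10 and 1, so C's minimax is -10. These differ, so the equilibrium is in mixed strategies.
Let C play r1 with probability q. R is indifferent when −10q − 14(1−q) = −13q + (1−q), giving q = 5/6.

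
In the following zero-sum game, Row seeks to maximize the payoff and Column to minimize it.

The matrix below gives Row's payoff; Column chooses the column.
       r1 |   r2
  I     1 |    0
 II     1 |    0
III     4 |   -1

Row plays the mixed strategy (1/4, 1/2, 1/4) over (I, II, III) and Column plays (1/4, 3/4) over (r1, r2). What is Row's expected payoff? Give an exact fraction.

Against (1/4, 3/4), each row's expected payoff is I: 1/4; II: 1/4; III: 1/4.
Taking the (1/4, 1/2, 1/4)-weighted average: (1/4)·(1/4) + (1/2)·(1/4) + (1/4)·(1/4) = 1/4.

1/4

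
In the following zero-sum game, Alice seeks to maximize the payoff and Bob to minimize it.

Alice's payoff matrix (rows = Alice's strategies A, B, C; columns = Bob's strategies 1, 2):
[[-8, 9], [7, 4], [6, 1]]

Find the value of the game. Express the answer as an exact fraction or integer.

19/4

Row C is strictly dominated by row B, so Alice never plays it.
The remaining 2×2 game on (A, B) × (1, 2) has no saddle point. Let Alice play A with probability p; indifference gives −8p + 7(1−p) = 9p + 4(1−p), so p = 3/20.
Similarly Bob's optimal q on 1 is 1/4, and the value is -8·(1/4) + (9)·(3/4) = 19/4.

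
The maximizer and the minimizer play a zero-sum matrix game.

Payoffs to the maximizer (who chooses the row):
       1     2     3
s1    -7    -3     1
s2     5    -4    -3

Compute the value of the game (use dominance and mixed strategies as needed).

-43/13

Column 3 is strictly dominated by 2 for the minimizer (it gives the maximizer more in every row).
The remaining 2×2 game on (s1, s2) × (1, 2) has no saddle point. Let the maximizer play s1 with probability p; indifference gives −7p + 5(1−p) = −3p − 4(1−p), so p = 9/13.
Similarly the minimizer's optimal q on 1 is 1/13, and the value is -7·(1/13) + (-3)·(12/13) = -43/13.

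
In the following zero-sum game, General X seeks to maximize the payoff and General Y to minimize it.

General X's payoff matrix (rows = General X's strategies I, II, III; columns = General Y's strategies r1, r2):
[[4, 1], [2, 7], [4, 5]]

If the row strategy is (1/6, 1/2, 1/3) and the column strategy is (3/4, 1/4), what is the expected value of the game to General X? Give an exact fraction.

Against (3/4, 1/4), each row's expected payoff is I: 13/4; II: 13/4; III: 17/4.
Taking the (1/6, 1/2, 1/3)-weighted average: (1/6)·(13/4) + (1/2)·(13/4) + (1/3)·(17/4) = 43/12.

43/12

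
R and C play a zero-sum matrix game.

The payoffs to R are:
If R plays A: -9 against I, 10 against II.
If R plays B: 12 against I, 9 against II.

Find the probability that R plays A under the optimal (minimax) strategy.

3/22

Row minima are -9 and 9, so R's maximin is 9; column maxima are 12 and 10, so C's minimax is 10. These differ, so the equilibrium is in mixed strategies.
Let R play A with probability p. C is indifferent when −9p + 12(1−p) = 10p + 9(1−p), giving p = 3/22.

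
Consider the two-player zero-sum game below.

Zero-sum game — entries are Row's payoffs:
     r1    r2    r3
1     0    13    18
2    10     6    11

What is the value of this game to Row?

Column r3 is strictly dominated by r2 for Column (it gives Row more in every row).
The remaining 2×2 game on (1, 2) × (r1, r2) has no saddle point. Let Row play 1 with probability p; indifference gives 10(1−p) = 13p + 6(1−p), so p = 4/17.
Similarly Column's optimal q on r1 is 7/17, and the value is 0·(7/17) + (13)·(10/17) = 130/17.

130/17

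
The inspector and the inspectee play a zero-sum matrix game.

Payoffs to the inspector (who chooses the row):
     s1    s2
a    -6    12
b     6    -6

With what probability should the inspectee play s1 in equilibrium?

Row minima are -6 and -6, so the inspector's maximin is -6; column maxima are 6 and 12, so the inspectee's minimax is 6. These differ, so the equilibrium is in mixed strategies.
Let the inspectee play s1 with probability q. The inspector is indifferent when −6q + 12(1−q) = 6q − 6(1−q), giving q = 3/5.

3/5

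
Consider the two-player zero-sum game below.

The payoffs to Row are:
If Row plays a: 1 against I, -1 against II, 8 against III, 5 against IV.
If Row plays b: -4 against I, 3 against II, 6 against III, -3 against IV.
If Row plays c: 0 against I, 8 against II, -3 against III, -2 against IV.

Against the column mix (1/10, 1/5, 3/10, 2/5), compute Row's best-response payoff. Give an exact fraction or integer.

a: (1)·(1/10) + (-1)·(1/5) + (8)·(3/10) + (5)·(2/5) = 43/10.
b: (-4)·(1/10) + (3)·(1/5) + (6)·(3/10) + (-3)·(2/5) = 4/5.
c: (0)·(1/10) + (8)·(1/5) + (-3)·(3/10) + (-2)·(2/5) = -1/10.
The best pure response is a with expected payoff 43/10.

43/10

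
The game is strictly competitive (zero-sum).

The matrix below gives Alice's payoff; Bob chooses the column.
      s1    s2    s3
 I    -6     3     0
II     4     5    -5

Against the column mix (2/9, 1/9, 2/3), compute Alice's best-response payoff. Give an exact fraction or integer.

-1

I: (-6)·(2/9) + (3)·(1/9) + (0)·(2/3) = -1.
II: (4)·(2/9) + (5)·(1/9) + (-5)·(2/3) = -17/9.
The best pure response is I with expected payoff -1.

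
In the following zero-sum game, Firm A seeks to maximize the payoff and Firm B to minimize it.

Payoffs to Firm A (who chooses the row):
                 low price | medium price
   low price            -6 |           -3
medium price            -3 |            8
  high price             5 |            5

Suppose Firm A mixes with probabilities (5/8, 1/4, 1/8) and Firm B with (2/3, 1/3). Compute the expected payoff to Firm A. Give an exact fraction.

-7/3

Against (2/3, 1/3), each row's expected payoff is low price: -5; medium price: 2/3; high price: 5.
Taking the (5/8, 1/4, 1/8)-weighted average: (5/8)·(-5) + (1/4)·(2/3) + (1/8)·(5) = -7/3.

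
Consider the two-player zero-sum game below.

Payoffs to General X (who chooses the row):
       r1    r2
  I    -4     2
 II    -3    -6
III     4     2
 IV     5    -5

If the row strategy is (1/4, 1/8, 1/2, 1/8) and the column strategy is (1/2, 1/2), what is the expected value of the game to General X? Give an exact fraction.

Against (1/2, 1/2), each row's expected payoff is I: -1; II: -9/2; III: 3; IV: 0.
Taking the (1/4, 1/8, 1/2, 1/8)-weighted average: (1/4)·(-1) + (1/8)·(-9/2) + (1/2)·(3) + (1/8)·(0) = 11/16.

11/16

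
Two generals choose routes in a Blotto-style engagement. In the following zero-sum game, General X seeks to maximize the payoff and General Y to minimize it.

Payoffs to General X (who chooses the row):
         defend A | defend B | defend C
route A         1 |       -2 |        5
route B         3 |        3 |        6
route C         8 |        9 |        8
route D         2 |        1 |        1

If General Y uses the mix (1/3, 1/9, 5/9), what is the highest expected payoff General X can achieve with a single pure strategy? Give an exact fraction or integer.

73/9

route A: (1)·(1/3) + (-2)·(1/9) + (5)·(5/9) = 26/9.
route B: (3)·(1/3) + (3)·(1/9) + (6)·(5/9) = 14/3.
route C: (8)·(1/3) + (9)·(1/9) + (8)·(5/9) = 73/9.
route D: (2)·(1/3) + (1)·(1/9) + (1)·(5/9) = 4/3.
The best pure response is route C with expected payoff 73/9.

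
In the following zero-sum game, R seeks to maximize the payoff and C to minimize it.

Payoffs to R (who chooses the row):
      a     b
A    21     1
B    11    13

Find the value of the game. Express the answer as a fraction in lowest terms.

131/11

Row minima are 1 and 11, so R's maximin is 11; column maxima are 21 and 13, so C's minimax is 13. These differ, so the equilibrium is in mixed strategies.
Let R play A with probability p. C is indifferent when 21p + 11(1−p) = p + 13(1−p), giving p = 1/11.
Let C play a with probability q. R is indifferent when 21q + (1−q) = 11q + 13(1−q), giving q = 6/11.
The value is 21·(6/11) + (1)·(5/11) = 131/11.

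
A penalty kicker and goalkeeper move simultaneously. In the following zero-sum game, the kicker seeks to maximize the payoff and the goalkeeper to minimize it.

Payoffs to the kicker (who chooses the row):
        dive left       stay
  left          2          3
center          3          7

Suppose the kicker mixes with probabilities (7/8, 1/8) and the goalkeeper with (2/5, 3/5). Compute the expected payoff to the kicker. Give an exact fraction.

59/20

Against (2/5, 3/5), each row's expected payoff is left: 13/5; center: 27/5.
Taking the (7/8, 1/8)-weighted average: (7/8)·(13/5) + (1/8)·(27/5) = 59/20.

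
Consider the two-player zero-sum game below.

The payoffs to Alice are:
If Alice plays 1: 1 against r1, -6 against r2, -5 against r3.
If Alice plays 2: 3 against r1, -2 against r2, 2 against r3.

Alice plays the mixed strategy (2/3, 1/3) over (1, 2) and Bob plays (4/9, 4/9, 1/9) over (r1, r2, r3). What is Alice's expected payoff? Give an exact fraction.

-44/27

Against (4/9, 4/9, 1/9), each row's expected payoff is 1: -25/9; 2: 2/3.
Taking the (2/3, 1/3)-weighted average: (2/3)·(-25/9) + (1/3)·(2/3) = -44/27.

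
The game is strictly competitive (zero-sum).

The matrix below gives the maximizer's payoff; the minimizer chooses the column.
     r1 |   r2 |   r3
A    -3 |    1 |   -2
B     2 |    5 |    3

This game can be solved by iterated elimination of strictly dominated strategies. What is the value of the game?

Row A is strictly dominated by row B (2>-3, 5>1, 3>-2); eliminate A.
Column r2 is strictly dominated by r1 for the minimizer (2<5); eliminate r2.
Column r3 is strictly dominated by r1 for the minimizer (2<3); eliminate r3.
Only (B, r1) remains, with payoff 2.

2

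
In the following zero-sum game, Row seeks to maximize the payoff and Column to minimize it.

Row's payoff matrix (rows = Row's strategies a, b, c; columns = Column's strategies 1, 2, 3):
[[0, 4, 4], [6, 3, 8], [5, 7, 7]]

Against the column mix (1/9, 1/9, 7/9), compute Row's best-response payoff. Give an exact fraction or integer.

a: (0)·(1/9) + (4)·(1/9) + (4)·(7/9) = 32/9.
b: (6)·(1/9) + (3)·(1/9) + (8)·(7/9) = 65/9.
c: (5)·(1/9) + (7)·(1/9) + (7)·(7/9) = 61/9.
The best pure response is b with expected payoff 65/9.

65/9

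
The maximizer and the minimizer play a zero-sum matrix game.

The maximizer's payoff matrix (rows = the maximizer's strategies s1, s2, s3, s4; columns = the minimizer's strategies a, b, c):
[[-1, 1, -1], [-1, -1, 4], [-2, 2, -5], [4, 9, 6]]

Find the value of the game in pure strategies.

Row minima: -1, -1, -5, 4 → the maximizer's maximin is 4.
Column maxima: 4, 9, 6 → the minimizer's minimax is 4.
They coincide at (s4, a), so the value is 4.

4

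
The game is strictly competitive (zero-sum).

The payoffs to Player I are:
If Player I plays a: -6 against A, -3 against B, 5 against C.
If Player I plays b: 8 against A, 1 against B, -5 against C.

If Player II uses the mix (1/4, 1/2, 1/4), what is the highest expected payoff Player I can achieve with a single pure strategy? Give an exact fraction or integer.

5/4

a: (-6)·(1/4) + (-3)·(1/2) + (5)·(1/4) = -7/4.
b: (8)·(1/4) + (1)·(1/2) + (-5)·(1/4) = 5/4.
The best pure response is b with expected payoff 5/4.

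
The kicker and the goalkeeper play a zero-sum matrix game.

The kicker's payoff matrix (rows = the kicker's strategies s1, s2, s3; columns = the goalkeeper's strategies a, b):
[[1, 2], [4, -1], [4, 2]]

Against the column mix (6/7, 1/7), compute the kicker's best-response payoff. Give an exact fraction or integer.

26/7

s1: (1)·(6/7) + (2)·(1/7) = 8/7.
s2: (4)·(6/7) + (-1)·(1/7) = 23/7.
s3: (4)·(6/7) + (2)·(1/7) = 26/7.
The best pure response is s3 with expected payoff 26/7.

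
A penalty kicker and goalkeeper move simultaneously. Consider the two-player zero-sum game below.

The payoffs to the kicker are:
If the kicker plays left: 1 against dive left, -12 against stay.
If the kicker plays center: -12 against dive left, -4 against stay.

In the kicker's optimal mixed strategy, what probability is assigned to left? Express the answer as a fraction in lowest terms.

8/21

Row minima are -12 and -12, so the kicker's maximin is -12; column maxima are 1 and -4, so the goalkeeper's minimax is -4. These differ, so the equilibrium is in mixed strategies.
Let the kicker play left with probability p. The goalkeeper is indifferent when p − 12(1−p) = −12p − 4(1−p), giving p = 8/21.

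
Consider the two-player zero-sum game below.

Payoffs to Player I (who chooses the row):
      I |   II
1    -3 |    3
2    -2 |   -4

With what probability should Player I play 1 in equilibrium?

Row minima are -3 and -4, so Player I's maximin is -3; column maxima are -2 and 3, so Player II's minimax is -2. These differ, so the equilibrium is in mixed strategies.
Let Player I play 1 with probability p. Player II is indifferent when −3p − 2(1−p) = 3p − 4(1−p), giving p = 1/4.

1/4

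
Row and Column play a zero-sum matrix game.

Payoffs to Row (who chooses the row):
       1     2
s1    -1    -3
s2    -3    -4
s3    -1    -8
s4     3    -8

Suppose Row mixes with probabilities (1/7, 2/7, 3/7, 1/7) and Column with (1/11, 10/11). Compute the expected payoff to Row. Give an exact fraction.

-437/77

Against (1/11, 10/11), each row's expected payoff is s1: -31/11; s2: -43/11; s3: -81/11; s4: -7.
Taking the (1/7, 2/7, 3/7, 1/7)-weighted average: (1/7)·(-31/11) + (2/7)·(-43/11) + (3/7)·(-81/11) + (1/7)·(-7) = -437/77.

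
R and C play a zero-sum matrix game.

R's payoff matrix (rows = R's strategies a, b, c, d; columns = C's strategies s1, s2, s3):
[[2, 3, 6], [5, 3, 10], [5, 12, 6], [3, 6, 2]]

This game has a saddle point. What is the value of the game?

Row minima: 2, 3, 5, 2 → R's maximin is 5.
Column maxima: 5, 12, 10 → C's minimax is 5.
They coincide at (c, s1), so the value is 5.

5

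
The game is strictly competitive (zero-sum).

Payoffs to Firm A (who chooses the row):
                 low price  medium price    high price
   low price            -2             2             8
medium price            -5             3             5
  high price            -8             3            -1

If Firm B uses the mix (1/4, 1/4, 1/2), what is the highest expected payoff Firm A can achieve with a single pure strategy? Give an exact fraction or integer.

4

low price: (-2)·(1/4) + (2)·(1/4) + (8)·(1/2) = 4.
medium price: (-5)·(1/4) + (3)·(1/4) + (5)·(1/2) = 2.
high price: (-8)·(1/4) + (3)·(1/4) + (-1)·(1/2) = -7/4.
The best pure response is low price with expected payoff 4.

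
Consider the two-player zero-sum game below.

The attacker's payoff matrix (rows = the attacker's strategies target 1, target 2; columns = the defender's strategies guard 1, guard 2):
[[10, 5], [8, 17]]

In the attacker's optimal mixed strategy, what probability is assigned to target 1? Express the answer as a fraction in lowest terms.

Row minima are 5 and 8, so the attacker's maximin is 8; column maxima are 10 and 17, so the defender's minimax is 10. These differ, so the equilibrium is in mixed strategies.
Let the attacker play target 1 with probability p. The defender is indifferent when 10p + 8(1−p) = 5p + 17(1−p), giving p = 9/14.

9/14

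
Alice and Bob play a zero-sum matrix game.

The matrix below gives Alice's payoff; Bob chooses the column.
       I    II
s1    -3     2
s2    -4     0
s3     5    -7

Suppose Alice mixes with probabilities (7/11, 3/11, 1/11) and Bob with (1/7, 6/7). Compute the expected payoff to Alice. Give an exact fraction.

2/11

Against (1/7, 6/7), each row's expected payoff is s1: 9/7; s2: -4/7; s3: -37/7.
Taking the (7/11, 3/11, 1/11)-weighted average: (7/11)·(9/7) + (3/11)·(-4/7) + (1/11)·(-37/7) = 2/11.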